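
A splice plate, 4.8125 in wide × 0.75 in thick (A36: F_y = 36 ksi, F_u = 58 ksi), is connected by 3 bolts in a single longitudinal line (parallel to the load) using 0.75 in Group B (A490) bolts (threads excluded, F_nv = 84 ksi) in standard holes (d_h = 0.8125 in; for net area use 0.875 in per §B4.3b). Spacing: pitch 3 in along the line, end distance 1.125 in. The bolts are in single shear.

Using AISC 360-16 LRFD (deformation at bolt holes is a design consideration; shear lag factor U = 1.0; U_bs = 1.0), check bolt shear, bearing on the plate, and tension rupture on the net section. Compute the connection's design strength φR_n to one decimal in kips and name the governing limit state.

83.5 kips (bolt shear governs)

Bolt shear: A_b = π(0.75)²/4 = 0.44179 in². φR_n = 0.75 × 84 × 0.44179 × 3 × 1 = 83.5 kips.
Bearing (0.75 in plate, F_u = 58 ksi): end bolts L_c = 1.125 − 0.8125/2 = 0.71875, R_n = min(1.2×0.71875×0.75×58, 2.4×0.75×0.75×58) = 37.519 kips/bolt; interior L_c = 3 − 0.8125 = 2.1875, R_n = 78.3 kips/bolt. φR_n = 0.75 × (1×37.519 + 2×78.3) = 145.6 kips.
Tension rupture (net): A_n = (4.8125 − 1×0.875)×0.75 = 2.9531 in² (U = 1.0, A_e = A_n). φR_n = 0.75 × 58 × 2.9531 = 128.5 kips.
Governing: min(83.5, 145.6, 128.5) = 83.5 kips → bolt shear.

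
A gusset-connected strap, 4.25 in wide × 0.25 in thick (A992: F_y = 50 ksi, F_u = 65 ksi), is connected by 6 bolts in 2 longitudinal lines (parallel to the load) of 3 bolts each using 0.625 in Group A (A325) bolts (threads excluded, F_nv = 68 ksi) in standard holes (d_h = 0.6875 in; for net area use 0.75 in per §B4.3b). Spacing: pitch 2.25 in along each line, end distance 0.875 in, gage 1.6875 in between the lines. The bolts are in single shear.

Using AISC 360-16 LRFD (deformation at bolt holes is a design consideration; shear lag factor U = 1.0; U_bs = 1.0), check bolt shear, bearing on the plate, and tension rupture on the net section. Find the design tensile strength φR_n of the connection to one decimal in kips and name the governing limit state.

Bolt shear: A_b = π(0.625)²/4 = 0.3068 in². φR_n = 0.75 × 68 × 0.3068 × 6 × 1 = 93.9 kips.
Bearing (0.25 in plate, F_u = 65 ksi): end bolts L_c = 0.875 − 0.6875/2 = 0.53125, R_n = min(1.2×0.53125×0.25×65, 2.4×0.625×0.25×65) = 10.359 kips/bolt; interior L_c = 2.25 − 0.6875 = 1.5625, R_n = 24.375 kips/bolt. φR_n = 0.75 × (2×10.359 + 4×24.375) = 88.7 kips.
Tension rupture (net): A_n = (4.25 − 2×0.75)×0.25 = 0.6875 in² (U = 1.0, A_e = A_n). φR_n = 0.75 × 65 × 0.6875 = 33.5 kips.
Governing: min(93.9, 88.7, 33.5) = 33.5 kips → net-section rupture.

33.5 kips (net-section rupture governs)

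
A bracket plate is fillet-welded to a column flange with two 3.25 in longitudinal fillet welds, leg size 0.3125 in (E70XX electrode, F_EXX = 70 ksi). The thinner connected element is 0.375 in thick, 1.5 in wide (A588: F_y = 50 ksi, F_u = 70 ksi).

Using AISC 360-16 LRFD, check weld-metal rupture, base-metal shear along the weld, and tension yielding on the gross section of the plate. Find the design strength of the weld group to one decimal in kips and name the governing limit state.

Weld metal: throat = 0.707×0.3125 = 0.22094 in, L = 2×3.25 = 6.5 in. φR_n = 0.75 × 0.6 × 70 × 0.22094 × 6.5 = 45.2 kips.
Base metal shear (0.375 in plate): yield φR_n = 1.0×0.6×50×0.375×6.5 = 73.1 kips; rupture φR_n = 0.75×0.6×70×0.375×6.5 = 76.8 kips; take 73.1 kips (yield).
Tension yield (gross): A_g = 1.5×0.375 = 0.5625 in². φR_n = 0.90 × 50 × 0.5625 = 25.3 kips.
Governing: min(45.2, 73.1, 25.3) = 25.3 kips → gross-section yield.

25.3 kips (gross-section yield governs)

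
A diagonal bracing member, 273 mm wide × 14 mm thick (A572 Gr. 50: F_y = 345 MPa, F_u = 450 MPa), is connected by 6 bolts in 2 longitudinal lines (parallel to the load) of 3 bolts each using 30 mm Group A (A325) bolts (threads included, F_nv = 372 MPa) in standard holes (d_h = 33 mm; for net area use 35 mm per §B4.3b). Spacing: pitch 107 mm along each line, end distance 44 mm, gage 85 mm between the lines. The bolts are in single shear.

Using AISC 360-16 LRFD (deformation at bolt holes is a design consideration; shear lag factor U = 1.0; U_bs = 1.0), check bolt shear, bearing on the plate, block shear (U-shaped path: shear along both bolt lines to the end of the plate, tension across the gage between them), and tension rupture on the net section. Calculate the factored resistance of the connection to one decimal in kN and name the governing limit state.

Bolt shear: A_b = π(30)²/4 = 706.86 mm². φR_n = 0.75 × 372 × 706.86 × 6 × 1 = 1183.3 kN.
Bearing (14 mm plate, F_u = 450 MPa): end bolts L_c = 44 − 33/2 = 27.5, R_n = min(1.2×27.5×14×450, 2.4×30×14×450) = 207.9 kN/bolt; interior L_c = 107 − 33 = 74, R_n = 453.6 kN/bolt. φR_n = 0.75 × (2×207.9 + 4×453.6) = 1672.7 kN.
Block shear: shear path 2×[44+2×107] = 2×258 mm, A_gv = 7224, A_nv = 2×(258 − 2.5×35)×14 = 4774 mm²; tension across gage: (85 − 1×35)×14 = 700 mm². R_n = min(0.6×450×4774, 0.6×345×7224) + 1.0×450×700 = min(1289, 1495.4) + 315 = 1604 kN. φR_n = 0.75 × 1604 = 1203.0 kN.
Tension rupture (net): A_n = (273 − 2×35)×14 = 2842 mm² (U = 1.0, A_e = A_n). φR_n = 0.75 × 450 × 2842 = 959.2 kN.
Governing: min(1183.3, 1672.7, 1203.0, 959.2) = 959.2 kN → net-section rupture.

959.2 kN (net-section rupture governs)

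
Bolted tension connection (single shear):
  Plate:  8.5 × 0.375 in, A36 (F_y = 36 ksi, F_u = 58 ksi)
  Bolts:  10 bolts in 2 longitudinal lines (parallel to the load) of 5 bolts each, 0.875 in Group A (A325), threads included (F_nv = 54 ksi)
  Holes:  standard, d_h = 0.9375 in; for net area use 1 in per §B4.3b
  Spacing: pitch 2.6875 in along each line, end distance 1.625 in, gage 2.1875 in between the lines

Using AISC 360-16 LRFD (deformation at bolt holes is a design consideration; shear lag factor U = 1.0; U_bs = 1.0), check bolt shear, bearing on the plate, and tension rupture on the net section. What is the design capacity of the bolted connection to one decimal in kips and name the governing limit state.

106.0 kips (net-section rupture governs)

Bolt shear: A_b = π(0.875)²/4 = 0.60132 in². φR_n = 0.75 × 54 × 0.60132 × 10 × 1 = 243.5 kips.
Bearing (0.375 in plate, F_u = 58 ksi): end bolts L_c = 1.625 − 0.9375/2 = 1.15625, R_n = min(1.2×1.15625×0.375×58, 2.4×0.875×0.375×58) = 30.178 kips/bolt; interior L_c = 2.6875 − 0.9375 = 1.75, R_n = 45.675 kips/bolt. φR_n = 0.75 × (2×30.178 + 8×45.675) = 319.3 kips.
Tension rupture (net): A_n = (8.5 − 2×1)×0.375 = 2.4375 in² (U = 1.0, A_e = A_n). φR_n = 0.75 × 58 × 2.4375 = 106.0 kips.
Governing: min(243.5, 319.3, 106.0) = 106.0 kips → net-section rupture.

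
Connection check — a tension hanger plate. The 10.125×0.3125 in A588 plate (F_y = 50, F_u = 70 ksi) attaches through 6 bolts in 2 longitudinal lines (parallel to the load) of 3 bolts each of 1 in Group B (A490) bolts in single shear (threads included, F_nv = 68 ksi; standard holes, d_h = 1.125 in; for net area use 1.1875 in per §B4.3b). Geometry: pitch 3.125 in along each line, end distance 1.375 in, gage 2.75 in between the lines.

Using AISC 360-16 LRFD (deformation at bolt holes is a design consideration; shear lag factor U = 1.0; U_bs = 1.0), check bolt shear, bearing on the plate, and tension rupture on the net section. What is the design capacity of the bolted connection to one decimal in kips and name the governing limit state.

Bolt shear: A_b = π(1)²/4 = 0.7854 in². φR_n = 0.75 × 68 × 0.7854 × 6 × 1 = 240.3 kips.
Bearing (0.3125 in plate, F_u = 70 ksi): end bolts L_c = 1.375 − 1.125/2 = 0.8125, R_n = min(1.2×0.8125×0.3125×70, 2.4×1×0.3125×70) = 21.328 kips/bolt; interior L_c = 3.125 − 1.125 = 2, R_n = 52.5 kips/bolt. φR_n = 0.75 × (2×21.328 + 4×52.5) = 189.5 kips.
Tension rupture (net): A_n = (10.125 − 2×1.1875)×0.3125 = 2.4219 in² (U = 1.0, A_e = A_n). φR_n = 0.75 × 70 × 2.4219 = 127.1 kips.
Governing: min(240.3, 189.5, 127.1) = 127.1 kips → net-section rupture.

127.1 kips (net-section rupture governs)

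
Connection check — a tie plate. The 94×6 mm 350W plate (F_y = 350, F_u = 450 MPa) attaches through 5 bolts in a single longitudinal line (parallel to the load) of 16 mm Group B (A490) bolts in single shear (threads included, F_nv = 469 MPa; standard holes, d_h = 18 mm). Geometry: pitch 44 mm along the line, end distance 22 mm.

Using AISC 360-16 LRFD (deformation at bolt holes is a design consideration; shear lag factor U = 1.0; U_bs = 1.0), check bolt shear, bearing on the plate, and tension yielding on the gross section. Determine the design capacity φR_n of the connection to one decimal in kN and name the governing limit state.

177.7 kN (gross-section yield governs)

Bolt shear: A_b = π(16)²/4 = 201.06 mm². φR_n = 0.75 × 469 × 201.06 × 5 × 1 = 353.6 kN.
Bearing (6 mm plate, F_u = 450 MPa): end bolts L_c = 22 − 18/2 = 13, R_n = min(1.2×13×6×450, 2.4×16×6×450) = 42.12 kN/bolt; interior L_c = 44 − 18 = 26, R_n = 84.24 kN/bolt. φR_n = 0.75 × (1×42.12 + 4×84.24) = 284.3 kN.
Tension yield (gross): A_g = 94×6 = 564 mm². φR_n = 0.90 × 350 × 564 = 177.7 kN.
Governing: min(353.6, 284.3, 177.7) = 177.7 kN → gross-section yield.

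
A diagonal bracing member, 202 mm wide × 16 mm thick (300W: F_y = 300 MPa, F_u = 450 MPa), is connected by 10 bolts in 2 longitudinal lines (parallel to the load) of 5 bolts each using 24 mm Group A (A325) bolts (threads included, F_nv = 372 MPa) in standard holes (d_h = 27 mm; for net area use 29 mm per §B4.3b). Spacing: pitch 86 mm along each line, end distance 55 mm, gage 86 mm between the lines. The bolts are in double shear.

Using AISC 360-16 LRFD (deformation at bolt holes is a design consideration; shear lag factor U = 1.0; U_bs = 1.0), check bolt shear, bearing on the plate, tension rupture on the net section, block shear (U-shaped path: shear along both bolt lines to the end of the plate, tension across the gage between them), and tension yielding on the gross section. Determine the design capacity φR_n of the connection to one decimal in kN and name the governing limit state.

Bolt shear: A_b = π(24)²/4 = 452.39 mm². φR_n = 0.75 × 372 × 452.39 × 10 × 2 = 2524.3 kN.
Bearing (16 mm plate, F_u = 450 MPa): end bolts L_c = 55 − 27/2 = 41.5, R_n = min(1.2×41.5×16×450, 2.4×24×16×450) = 358.56 kN/bolt; interior L_c = 86 − 27 = 59, R_n = 414.72 kN/bolt. φR_n = 0.75 × (2×358.56 + 8×414.72) = 3026.2 kN.
Tension rupture (net): A_n = (202 − 2×29)×16 = 2304 mm² (U = 1.0, A_e = A_n). φR_n = 0.75 × 450 × 2304 = 777.6 kN.
Block shear: shear path 2×[55+4×86] = 2×399 mm, A_gv = 12768, A_nv = 2×(399 − 4.5×29)×16 = 8592 mm²; tension across gage: (86 − 1×29)×16 = 912 mm². R_n = min(0.6×450×8592, 0.6×300×12768) + 1.0×450×912 = min(2319.8, 2298.2) + 410.4 = 2708.6 kN. φR_n = 0.75 × 2708.6 = 2031.5 kN.
Tension yield (gross): A_g = 202×16 = 3232 mm². φR_n = 0.90 × 300 × 3232 = 872.6 kN.
Governing: min(2524.3, 3026.2, 777.6, 2031.5, 872.6) = 777.6 kN → net-section rupture.

777.6 kN (net-section rupture governs)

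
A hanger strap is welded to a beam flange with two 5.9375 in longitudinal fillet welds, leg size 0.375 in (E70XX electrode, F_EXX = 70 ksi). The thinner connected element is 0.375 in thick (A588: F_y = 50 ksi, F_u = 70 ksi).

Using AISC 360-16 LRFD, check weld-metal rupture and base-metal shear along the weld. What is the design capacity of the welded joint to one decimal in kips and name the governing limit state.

Weld metal: throat = 0.707×0.375 = 0.26513 in, L = 2×5.9375 = 11.875 in. φR_n = 0.75 × 0.6 × 70 × 0.26513 × 11.875 = 99.2 kips.
Base metal shear (0.375 in plate): yield φR_n = 1.0×0.6×50×0.375×11.875 = 133.6 kips; rupture φR_n = 0.75×0.6×70×0.375×11.875 = 140.3 kips; take 133.6 kips (yield).
Governing: min(99.2, 133.6) = 99.2 kips → weld metal.

99.2 kips (weld metal governs)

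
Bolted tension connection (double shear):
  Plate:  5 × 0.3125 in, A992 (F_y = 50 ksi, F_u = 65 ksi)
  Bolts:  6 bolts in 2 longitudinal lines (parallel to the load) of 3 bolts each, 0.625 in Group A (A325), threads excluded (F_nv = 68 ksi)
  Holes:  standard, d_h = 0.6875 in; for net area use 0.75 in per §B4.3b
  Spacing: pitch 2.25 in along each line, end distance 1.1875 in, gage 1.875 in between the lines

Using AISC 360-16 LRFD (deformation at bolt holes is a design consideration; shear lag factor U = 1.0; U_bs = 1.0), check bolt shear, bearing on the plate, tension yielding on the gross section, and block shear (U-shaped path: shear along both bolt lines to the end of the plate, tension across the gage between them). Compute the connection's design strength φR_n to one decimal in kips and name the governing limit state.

Bolt shear: A_b = π(0.625)²/4 = 0.3068 in². φR_n = 0.75 × 68 × 0.3068 × 6 × 2 = 187.8 kips.
Bearing (0.3125 in plate, F_u = 65 ksi): end bolts L_c = 1.1875 − 0.6875/2 = 0.84375, R_n = min(1.2×0.84375×0.3125×65, 2.4×0.625×0.3125×65) = 20.566 kips/bolt; interior L_c = 2.25 − 0.6875 = 1.5625, R_n = 30.469 kips/bolt. φR_n = 0.75 × (2×20.566 + 4×30.469) = 122.3 kips.
Tension yield (gross): A_g = 5×0.3125 = 1.5625 in². φR_n = 0.90 × 50 × 1.5625 = 70.3 kips.
Block shear: shear path 2×[1.1875+2×2.25] = 2×5.6875 in, A_gv = 3.5547, A_nv = 2×(5.6875 − 2.5×0.75)×0.3125 = 2.3828 in²; tension across gage: (1.875 − 1×0.75)×0.3125 = 0.35156 in². R_n = min(0.6×65×2.3828, 0.6×50×3.5547) + 1.0×65×0.35156 = min(92.929, 106.64) + 22.851 = 115.78 kips. φR_n = 0.75 × 115.78 = 86.8 kips.
Governing: min(187.8, 122.3, 70.3, 86.8) = 70.3 kips → gross-section yield.

70.3 kips (gross-section yield governs)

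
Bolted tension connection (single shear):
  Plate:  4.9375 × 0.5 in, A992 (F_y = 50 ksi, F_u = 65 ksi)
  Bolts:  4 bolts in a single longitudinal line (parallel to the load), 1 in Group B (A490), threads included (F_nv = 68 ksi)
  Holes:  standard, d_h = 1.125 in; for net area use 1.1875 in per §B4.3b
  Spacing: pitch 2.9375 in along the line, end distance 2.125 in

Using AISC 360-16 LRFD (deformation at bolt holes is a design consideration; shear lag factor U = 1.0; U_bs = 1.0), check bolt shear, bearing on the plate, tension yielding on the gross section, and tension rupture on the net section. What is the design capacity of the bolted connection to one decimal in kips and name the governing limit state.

Bolt shear: A_b = π(1)²/4 = 0.7854 in². φR_n = 0.75 × 68 × 0.7854 × 4 × 1 = 160.2 kips.
Bearing (0.5 in plate, F_u = 65 ksi): end bolts L_c = 2.125 − 1.125/2 = 1.5625, R_n = min(1.2×1.5625×0.5×65, 2.4×1×0.5×65) = 60.938 kips/bolt; interior L_c = 2.9375 − 1.125 = 1.8125, R_n = 70.688 kips/bolt. φR_n = 0.75 × (1×60.938 + 3×70.688) = 204.8 kips.
Tension yield (gross): A_g = 4.9375×0.5 = 2.4688 in². φR_n = 0.90 × 50 × 2.4688 = 111.1 kips.
Tension rupture (net): A_n = (4.9375 − 1×1.1875)×0.5 = 1.875 in² (U = 1.0, A_e = A_n). φR_n = 0.75 × 65 × 1.875 = 91.4 kips.
Governing: min(160.2, 204.8, 111.1, 91.4) = 91.4 kips → net-section rupture.

91.4 kips (net-section rupture governs)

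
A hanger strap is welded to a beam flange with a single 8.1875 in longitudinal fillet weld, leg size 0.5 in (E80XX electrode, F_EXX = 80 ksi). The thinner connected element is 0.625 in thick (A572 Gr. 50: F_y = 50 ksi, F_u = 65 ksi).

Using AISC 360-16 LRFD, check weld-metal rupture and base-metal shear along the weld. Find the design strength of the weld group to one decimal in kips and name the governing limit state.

Weld metal: throat = 0.707×0.5 = 0.3535 in, L = 8.1875 in. φR_n = 0.75 × 0.6 × 80 × 0.3535 × 8.1875 = 104.2 kips.
Base metal shear (0.625 in plate): yield φR_n = 1.0×0.6×50×0.625×8.1875 = 153.5 kips; rupture φR_n = 0.75×0.6×65×0.625×8.1875 = 149.7 kips; take 149.7 kips (rupture).
Governing: min(104.2, 149.7) = 104.2 kips → weld metal.

104.2 kips (weld metal governs)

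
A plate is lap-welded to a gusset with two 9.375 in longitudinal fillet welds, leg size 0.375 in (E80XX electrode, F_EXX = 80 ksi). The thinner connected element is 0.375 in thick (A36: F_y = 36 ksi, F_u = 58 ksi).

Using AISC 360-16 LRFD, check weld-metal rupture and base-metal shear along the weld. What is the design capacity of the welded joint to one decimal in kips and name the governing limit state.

151.9 kips (base-metal shear governs)

Weld metal: throat = 0.707×0.375 = 0.26513 in, L = 2×9.375 = 18.75 in. φR_n = 0.75 × 0.6 × 80 × 0.26513 × 18.75 = 179.0 kips.
Base metal shear (0.375 in plate): yield φR_n = 1.0×0.6×36×0.375×18.75 = 151.9 kips; rupture φR_n = 0.75×0.6×58×0.375×18.75 = 183.5 kips; take 151.9 kips (yield).
Governing: min(179.0, 151.9) = 151.9 kips → base-metal shear.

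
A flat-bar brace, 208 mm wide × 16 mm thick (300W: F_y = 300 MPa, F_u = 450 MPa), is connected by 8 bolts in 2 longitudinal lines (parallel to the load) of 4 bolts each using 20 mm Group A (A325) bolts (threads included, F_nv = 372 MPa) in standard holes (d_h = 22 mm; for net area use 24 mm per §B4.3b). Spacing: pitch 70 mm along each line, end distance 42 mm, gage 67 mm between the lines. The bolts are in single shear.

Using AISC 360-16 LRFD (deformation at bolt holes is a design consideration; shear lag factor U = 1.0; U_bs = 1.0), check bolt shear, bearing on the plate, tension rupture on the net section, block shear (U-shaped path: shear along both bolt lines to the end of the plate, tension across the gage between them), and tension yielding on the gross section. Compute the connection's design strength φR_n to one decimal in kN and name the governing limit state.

Bolt shear: A_b = π(20)²/4 = 314.16 mm². φR_n = 0.75 × 372 × 314.16 × 8 × 1 = 701.2 kN.
Bearing (16 mm plate, F_u = 450 MPa): end bolts L_c = 42 − 22/2 = 31, R_n = min(1.2×31×16×450, 2.4×20×16×450) = 267.84 kN/bolt; interior L_c = 70 − 22 = 48, R_n = 345.6 kN/bolt. φR_n = 0.75 × (2×267.84 + 6×345.6) = 1957.0 kN.
Tension rupture (net): A_n = (208 − 2×24)×16 = 2560 mm² (U = 1.0, A_e = A_n). φR_n = 0.75 × 450 × 2560 = 864.0 kN.
Block shear: shear path 2×[42+3×70] = 2×252 mm, A_gv = 8064, A_nv = 2×(252 − 3.5×24)×16 = 5376 mm²; tension across gage: (67 − 1×24)×16 = 688 mm². R_n = min(0.6×450×5376, 0.6×300×8064) + 1.0×450×688 = min(1451.5, 1451.5) + 309.6 = 1761.1 kN. φR_n = 0.75 × 1761.1 = 1320.8 kN.
Tension yield (gross): A_g = 208×16 = 3328 mm². φR_n = 0.90 × 300 × 3328 = 898.6 kN.
Governing: min(701.2, 1957.0, 864.0, 1320.8, 898.6) = 701.2 kN → bolt shear.

701.2 kN (bolt shear governs)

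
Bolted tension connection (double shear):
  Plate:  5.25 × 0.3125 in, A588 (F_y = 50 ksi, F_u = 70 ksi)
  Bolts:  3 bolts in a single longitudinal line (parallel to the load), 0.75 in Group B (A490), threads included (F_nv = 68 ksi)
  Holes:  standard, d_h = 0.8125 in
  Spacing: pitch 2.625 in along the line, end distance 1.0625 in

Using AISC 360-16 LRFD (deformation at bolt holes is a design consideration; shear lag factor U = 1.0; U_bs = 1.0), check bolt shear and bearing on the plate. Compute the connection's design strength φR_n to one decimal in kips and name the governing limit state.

Bolt shear: A_b = π(0.75)²/4 = 0.44179 in². φR_n = 0.75 × 68 × 0.44179 × 3 × 2 = 135.2 kips.
Bearing (0.3125 in plate, F_u = 70 ksi): end bolts L_c = 1.0625 − 0.8125/2 = 0.65625, R_n = min(1.2×0.65625×0.3125×70, 2.4×0.75×0.3125×70) = 17.227 kips/bolt; interior L_c = 2.625 − 0.8125 = 1.8125, R_n = 39.375 kips/bolt. φR_n = 0.75 × (1×17.227 + 2×39.375) = 72.0 kips.
Governing: min(135.2, 72.0) = 72.0 kips → bearing.

72.0 kips (bearing governs)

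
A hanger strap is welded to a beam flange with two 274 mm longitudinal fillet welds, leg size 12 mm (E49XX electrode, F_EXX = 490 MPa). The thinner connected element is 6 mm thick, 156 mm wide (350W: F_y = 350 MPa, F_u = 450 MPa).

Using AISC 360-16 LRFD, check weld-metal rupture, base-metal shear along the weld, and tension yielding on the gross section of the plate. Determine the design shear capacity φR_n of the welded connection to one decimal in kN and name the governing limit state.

294.8 kN (gross-section yield governs)

Weld metal: throat = 0.707×12 = 8.484 mm, L = 2×274 = 548 mm. φR_n = 0.75 × 0.6 × 490 × 8.484 × 548 = 1025.2 kN.
Base metal shear (6 mm plate): yield φR_n = 1.0×0.6×350×6×548 = 690.5 kN; rupture φR_n = 0.75×0.6×450×6×548 = 665.8 kN; take 665.8 kN (rupture).
Tension yield (gross): A_g = 156×6 = 936 mm². φR_n = 0.90 × 350 × 936 = 294.8 kN.
Governing: min(1025.2, 665.8, 294.8) = 294.8 kN → gross-section yield.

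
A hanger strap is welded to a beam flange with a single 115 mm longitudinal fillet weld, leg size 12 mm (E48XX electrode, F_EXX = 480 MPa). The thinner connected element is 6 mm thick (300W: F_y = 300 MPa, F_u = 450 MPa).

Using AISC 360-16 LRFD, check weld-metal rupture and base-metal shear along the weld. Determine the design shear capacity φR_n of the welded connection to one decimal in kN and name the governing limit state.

124.2 kN (base-metal shear governs)

Weld metal: throat = 0.707×12 = 8.484 mm, L = 115 mm. φR_n = 0.75 × 0.6 × 480 × 8.484 × 115 = 210.7 kN.
Base metal shear (6 mm plate): yield φR_n = 1.0×0.6×300×6×115 = 124.2 kN; rupture φR_n = 0.75×0.6×450×6×115 = 139.7 kN; take 124.2 kN (yield).
Governing: min(210.7, 124.2) = 124.2 kN → base-metal shear.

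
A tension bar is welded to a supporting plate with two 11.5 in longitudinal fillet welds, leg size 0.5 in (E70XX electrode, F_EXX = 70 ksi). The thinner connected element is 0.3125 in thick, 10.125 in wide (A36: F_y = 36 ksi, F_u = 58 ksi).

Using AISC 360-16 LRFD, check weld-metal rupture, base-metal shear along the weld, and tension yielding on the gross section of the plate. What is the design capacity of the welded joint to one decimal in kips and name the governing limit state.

Weld metal: throat = 0.707×0.5 = 0.3535 in, L = 2×11.5 = 23 in. φR_n = 0.75 × 0.6 × 70 × 0.3535 × 23 = 256.1 kips.
Base metal shear (0.3125 in plate): yield φR_n = 1.0×0.6×36×0.3125×23 = 155.3 kips; rupture φR_n = 0.75×0.6×58×0.3125×23 = 187.6 kips; take 155.3 kips (yield).
Tension yield (gross): A_g = 10.125×0.3125 = 3.1641 in². φR_n = 0.90 × 36 × 3.1641 = 102.5 kips.
Governing: min(256.1, 155.3, 102.5) = 102.5 kips → gross-section yield.

102.5 kips (gross-section yield governs)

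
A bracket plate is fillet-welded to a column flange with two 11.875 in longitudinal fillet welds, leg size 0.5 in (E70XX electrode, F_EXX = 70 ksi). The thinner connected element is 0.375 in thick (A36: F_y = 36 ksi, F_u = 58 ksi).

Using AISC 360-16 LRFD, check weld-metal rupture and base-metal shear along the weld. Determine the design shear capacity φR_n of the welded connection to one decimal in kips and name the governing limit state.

Weld metal: throat = 0.707×0.5 = 0.3535 in, L = 2×11.875 = 23.75 in. φR_n = 0.75 × 0.6 × 70 × 0.3535 × 23.75 = 264.5 kips.
Base metal shear (0.375 in plate): yield φR_n = 1.0×0.6×36×0.375×23.75 = 192.4 kips; rupture φR_n = 0.75×0.6×58×0.375×23.75 = 232.5 kips; take 192.4 kips (yield).
Governing: min(264.5, 192.4) = 192.4 kips → base-metal shear.

192.4 kips (base-metal shear governs)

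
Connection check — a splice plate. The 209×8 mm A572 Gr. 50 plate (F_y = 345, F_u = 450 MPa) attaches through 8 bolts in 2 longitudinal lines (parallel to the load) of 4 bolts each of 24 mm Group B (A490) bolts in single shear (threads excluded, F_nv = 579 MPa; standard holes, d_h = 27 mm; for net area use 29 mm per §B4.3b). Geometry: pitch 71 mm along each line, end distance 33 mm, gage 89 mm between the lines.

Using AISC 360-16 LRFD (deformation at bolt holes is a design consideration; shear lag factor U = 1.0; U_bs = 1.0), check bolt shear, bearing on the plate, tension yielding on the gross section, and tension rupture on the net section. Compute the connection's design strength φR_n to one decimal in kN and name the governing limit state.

407.7 kN (net-section rupture governs)

Bolt shear: A_b = π(24)²/4 = 452.39 mm². φR_n = 0.75 × 579 × 452.39 × 8 × 1 = 1571.6 kN.
Bearing (8 mm plate, F_u = 450 MPa): end bolts L_c = 33 − 27/2 = 19.5, R_n = min(1.2×19.5×8×450, 2.4×24×8×450) = 84.24 kN/bolt; interior L_c = 71 − 27 = 44, R_n = 190.08 kN/bolt. φR_n = 0.75 × (2×84.24 + 6×190.08) = 981.7 kN.
Tension yield (gross): A_g = 209×8 = 1672 mm². φR_n = 0.90 × 345 × 1672 = 519.2 kN.
Tension rupture (net): A_n = (209 − 2×29)×8 = 1208 mm² (U = 1.0, A_e = A_n). φR_n = 0.75 × 450 × 1208 = 407.7 kN.
Governing: min(1571.6, 981.7, 519.2, 407.7) = 407.7 kN → net-section rupture.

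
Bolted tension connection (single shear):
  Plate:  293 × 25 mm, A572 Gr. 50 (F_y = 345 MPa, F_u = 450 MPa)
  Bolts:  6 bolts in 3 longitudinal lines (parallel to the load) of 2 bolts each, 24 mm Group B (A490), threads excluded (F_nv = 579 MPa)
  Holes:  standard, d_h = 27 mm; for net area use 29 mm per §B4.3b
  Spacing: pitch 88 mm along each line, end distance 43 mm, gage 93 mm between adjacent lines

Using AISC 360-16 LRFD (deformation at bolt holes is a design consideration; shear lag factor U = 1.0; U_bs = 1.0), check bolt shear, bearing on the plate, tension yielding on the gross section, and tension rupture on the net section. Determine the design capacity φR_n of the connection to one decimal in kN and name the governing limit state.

Bolt shear: A_b = π(24)²/4 = 452.39 mm². φR_n = 0.75 × 579 × 452.39 × 6 × 1 = 1178.7 kN.
Bearing (25 mm plate, F_u = 450 MPa): end bolts L_c = 43 − 27/2 = 29.5, R_n = min(1.2×29.5×25×450, 2.4×24×25×450) = 398.25 kN/bolt; interior L_c = 88 − 27 = 61, R_n = 648 kN/bolt. φR_n = 0.75 × (3×398.25 + 3×648) = 2354.1 kN.
Tension yield (gross): A_g = 293×25 = 7325 mm². φR_n = 0.90 × 345 × 7325 = 2274.4 kN.
Tension rupture (net): A_n = (293 − 3×29)×25 = 5150 mm² (U = 1.0, A_e = A_n). φR_n = 0.75 × 450 × 5150 = 1738.1 kN.
Governing: min(1178.7, 2354.1, 2274.4, 1738.1) = 1178.7 kN → bolt shear.

1178.7 kN (bolt shear governs)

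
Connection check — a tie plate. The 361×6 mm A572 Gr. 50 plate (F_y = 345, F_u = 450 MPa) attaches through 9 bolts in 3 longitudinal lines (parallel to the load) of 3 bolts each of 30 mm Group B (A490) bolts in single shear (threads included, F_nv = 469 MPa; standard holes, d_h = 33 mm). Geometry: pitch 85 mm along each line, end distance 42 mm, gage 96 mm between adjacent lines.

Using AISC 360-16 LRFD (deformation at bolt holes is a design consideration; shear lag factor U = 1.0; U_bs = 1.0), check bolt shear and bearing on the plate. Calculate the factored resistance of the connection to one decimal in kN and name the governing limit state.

944.1 kN (bearing governs)

Bolt shear: A_b = π(30)²/4 = 706.86 mm². φR_n = 0.75 × 469 × 706.86 × 9 × 1 = 2237.7 kN.
Bearing (6 mm plate, F_u = 450 MPa): end bolts L_c = 42 − 33/2 = 25.5, R_n = min(1.2×25.5×6×450, 2.4×30×6×450) = 82.62 kN/bolt; interior L_c = 85 − 33 = 52, R_n = 168.48 kN/bolt. φR_n = 0.75 × (3×82.62 + 6×168.48) = 944.1 kN.
Governing: min(2237.7, 944.1) = 944.1 kN → bearing.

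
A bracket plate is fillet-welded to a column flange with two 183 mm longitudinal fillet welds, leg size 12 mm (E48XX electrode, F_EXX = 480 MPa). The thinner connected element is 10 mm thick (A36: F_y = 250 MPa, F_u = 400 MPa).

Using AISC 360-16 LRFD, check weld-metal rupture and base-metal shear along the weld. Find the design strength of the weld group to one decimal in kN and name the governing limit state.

549.0 kN (base-metal shear governs)

Weld metal: throat = 0.707×12 = 8.484 mm, L = 2×183 = 366 mm. φR_n = 0.75 × 0.6 × 480 × 8.484 × 366 = 670.7 kN.
Base metal shear (10 mm plate): yield φR_n = 1.0×0.6×250×10×366 = 549.0 kN; rupture φR_n = 0.75×0.6×400×10×366 = 658.8 kN; take 549.0 kN (yield).
Governing: min(670.7, 549.0) = 549.0 kN → base-metal shear.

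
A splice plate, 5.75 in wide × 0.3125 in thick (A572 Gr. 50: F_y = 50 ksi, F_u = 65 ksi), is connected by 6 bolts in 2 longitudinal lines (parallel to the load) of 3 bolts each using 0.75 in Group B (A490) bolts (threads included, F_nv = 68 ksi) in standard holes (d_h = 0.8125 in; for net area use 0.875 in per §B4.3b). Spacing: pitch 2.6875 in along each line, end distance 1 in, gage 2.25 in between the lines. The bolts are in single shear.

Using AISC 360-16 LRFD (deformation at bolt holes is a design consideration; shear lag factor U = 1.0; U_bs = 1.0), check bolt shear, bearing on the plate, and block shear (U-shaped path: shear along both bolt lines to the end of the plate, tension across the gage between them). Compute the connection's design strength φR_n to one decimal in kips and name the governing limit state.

Bolt shear: A_b = π(0.75)²/4 = 0.44179 in². φR_n = 0.75 × 68 × 0.44179 × 6 × 1 = 135.2 kips.
Bearing (0.3125 in plate, F_u = 65 ksi): end bolts L_c = 1 − 0.8125/2 = 0.59375, R_n = min(1.2×0.59375×0.3125×65, 2.4×0.75×0.3125×65) = 14.473 kips/bolt; interior L_c = 2.6875 − 0.8125 = 1.875, R_n = 36.563 kips/bolt. φR_n = 0.75 × (2×14.473 + 4×36.563) = 131.4 kips.
Block shear: shear path 2×[1+2×2.6875] = 2×6.375 in, A_gv = 3.9844, A_nv = 2×(6.375 − 2.5×0.875)×0.3125 = 2.6172 in²; tension across gage: (2.25 − 1×0.875)×0.3125 = 0.42969 in². R_n = min(0.6×65×2.6172, 0.6×50×3.9844) + 1.0×65×0.42969 = min(102.07, 119.53) + 27.93 = 130 kips. φR_n = 0.75 × 130 = 97.5 kips.
Governing: min(135.2, 131.4, 97.5) = 97.5 kips → block shear.

97.5 kips (block shear governs)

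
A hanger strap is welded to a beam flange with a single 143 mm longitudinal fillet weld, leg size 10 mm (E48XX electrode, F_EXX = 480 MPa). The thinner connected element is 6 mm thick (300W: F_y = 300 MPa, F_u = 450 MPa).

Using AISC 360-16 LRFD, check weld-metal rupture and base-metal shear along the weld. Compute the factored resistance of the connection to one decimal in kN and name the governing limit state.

154.4 kN (base-metal shear governs)

Weld metal: throat = 0.707×10 = 7.07 mm, L = 143 mm. φR_n = 0.75 × 0.6 × 480 × 7.07 × 143 = 218.4 kN.
Base metal shear (6 mm plate): yield φR_n = 1.0×0.6×300×6×143 = 154.4 kN; rupture φR_n = 0.75×0.6×450×6×143 = 173.7 kN; take 154.4 kN (yield).
Governing: min(218.4, 154.4) = 154.4 kN → base-metal shear.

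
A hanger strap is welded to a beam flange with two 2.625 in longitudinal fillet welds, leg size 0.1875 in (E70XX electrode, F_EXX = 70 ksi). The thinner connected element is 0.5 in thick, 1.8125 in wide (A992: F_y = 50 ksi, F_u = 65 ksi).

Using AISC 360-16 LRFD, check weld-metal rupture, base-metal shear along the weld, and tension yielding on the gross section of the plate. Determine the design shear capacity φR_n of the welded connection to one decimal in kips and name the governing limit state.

Weld metal: throat = 0.707×0.1875 = 0.13256 in, L = 2×2.625 = 5.25 in. φR_n = 0.75 × 0.6 × 70 × 0.13256 × 5.25 = 21.9 kips.
Base metal shear (0.5 in plate): yield φR_n = 1.0×0.6×50×0.5×5.25 = 78.8 kips; rupture φR_n = 0.75×0.6×65×0.5×5.25 = 76.8 kips; take 76.8 kips (rupture).
Tension yield (gross): A_g = 1.8125×0.5 = 0.90625 in². φR_n = 0.90 × 50 × 0.90625 = 40.8 kips.
Governing: min(21.9, 76.8, 40.8) = 21.9 kips → weld metal.

21.9 kips (weld metal governs)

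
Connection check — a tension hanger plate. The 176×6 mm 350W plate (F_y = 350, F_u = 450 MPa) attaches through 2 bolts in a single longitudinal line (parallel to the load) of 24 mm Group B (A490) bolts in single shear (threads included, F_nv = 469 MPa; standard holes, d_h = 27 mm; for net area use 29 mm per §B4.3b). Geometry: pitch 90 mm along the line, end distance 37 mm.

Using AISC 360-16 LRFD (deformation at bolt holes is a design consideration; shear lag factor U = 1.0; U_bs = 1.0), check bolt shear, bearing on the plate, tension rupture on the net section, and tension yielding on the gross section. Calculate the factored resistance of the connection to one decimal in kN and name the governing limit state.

173.7 kN (bearing governs)

Bolt shear: A_b = π(24)²/4 = 452.39 mm². φR_n = 0.75 × 469 × 452.39 × 2 × 1 = 318.3 kN.
Bearing (6 mm plate, F_u = 450 MPa): end bolts L_c = 37 − 27/2 = 23.5, R_n = min(1.2×23.5×6×450, 2.4×24×6×450) = 76.14 kN/bolt; interior L_c = 90 − 27 = 63, R_n = 155.52 kN/bolt. φR_n = 0.75 × (1×76.14 + 1×155.52) = 173.7 kN.
Tension rupture (net): A_n = (176 − 1×29)×6 = 882 mm² (U = 1.0, A_e = A_n). φR_n = 0.75 × 450 × 882 = 297.7 kN.
Tension yield (gross): A_g = 176×6 = 1056 mm². φR_n = 0.90 × 350 × 1056 = 332.6 kN.
Governing: min(318.3, 173.7, 297.7, 332.6) = 173.7 kN → bearing.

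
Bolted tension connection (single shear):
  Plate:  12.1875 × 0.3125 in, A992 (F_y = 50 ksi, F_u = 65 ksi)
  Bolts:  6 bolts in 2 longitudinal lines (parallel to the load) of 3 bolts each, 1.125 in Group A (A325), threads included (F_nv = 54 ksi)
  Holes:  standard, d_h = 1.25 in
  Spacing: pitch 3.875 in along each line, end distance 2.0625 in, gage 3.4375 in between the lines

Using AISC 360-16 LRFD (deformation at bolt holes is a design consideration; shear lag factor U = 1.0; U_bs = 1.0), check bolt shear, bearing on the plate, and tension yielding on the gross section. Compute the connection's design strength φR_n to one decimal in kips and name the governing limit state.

171.4 kips (gross-section yield governs)

Bolt shear: A_b = π(1.125)²/4 = 0.99402 in². φR_n = 0.75 × 54 × 0.99402 × 6 × 1 = 241.5 kips.
Bearing (0.3125 in plate, F_u = 65 ksi): end bolts L_c = 2.0625 − 1.25/2 = 1.4375, R_n = min(1.2×1.4375×0.3125×65, 2.4×1.125×0.3125×65) = 35.039 kips/bolt; interior L_c = 3.875 − 1.25 = 2.625, R_n = 54.844 kips/bolt. φR_n = 0.75 × (2×35.039 + 4×54.844) = 217.1 kips.
Tension yield (gross): A_g = 12.1875×0.3125 = 3.8086 in². φR_n = 0.90 × 50 × 3.8086 = 171.4 kips.
Governing: min(241.5, 217.1, 171.4) = 171.4 kips → gross-section yield.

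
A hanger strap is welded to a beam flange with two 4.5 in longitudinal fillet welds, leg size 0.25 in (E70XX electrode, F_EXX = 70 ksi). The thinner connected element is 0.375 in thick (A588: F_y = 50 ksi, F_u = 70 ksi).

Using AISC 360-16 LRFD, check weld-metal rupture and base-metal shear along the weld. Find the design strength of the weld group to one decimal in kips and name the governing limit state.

50.1 kips (weld metal governs)

Weld metal: throat = 0.707×0.25 = 0.17675 in, L = 2×4.5 = 9 in. φR_n = 0.75 × 0.6 × 70 × 0.17675 × 9 = 50.1 kips.
Base metal shear (0.375 in plate): yield φR_n = 1.0×0.6×50×0.375×9 = 101.3 kips; rupture φR_n = 0.75×0.6×70×0.375×9 = 106.3 kips; take 101.3 kips (yield).
Governing: min(50.1, 101.3) = 50.1 kips → weld metal.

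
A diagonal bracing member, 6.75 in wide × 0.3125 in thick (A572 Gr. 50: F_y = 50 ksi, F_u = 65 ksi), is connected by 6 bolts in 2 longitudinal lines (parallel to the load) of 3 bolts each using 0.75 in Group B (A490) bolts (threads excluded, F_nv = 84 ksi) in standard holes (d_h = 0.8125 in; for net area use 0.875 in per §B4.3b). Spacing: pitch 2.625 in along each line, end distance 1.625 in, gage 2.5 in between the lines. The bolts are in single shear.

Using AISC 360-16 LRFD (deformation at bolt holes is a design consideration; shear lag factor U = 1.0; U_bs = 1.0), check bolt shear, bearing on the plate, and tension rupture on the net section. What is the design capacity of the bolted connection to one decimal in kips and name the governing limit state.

Bolt shear: A_b = π(0.75)²/4 = 0.44179 in². φR_n = 0.75 × 84 × 0.44179 × 6 × 1 = 167.0 kips.
Bearing (0.3125 in plate, F_u = 65 ksi): end bolts L_c = 1.625 − 0.8125/2 = 1.21875, R_n = min(1.2×1.21875×0.3125×65, 2.4×0.75×0.3125×65) = 29.707 kips/bolt; interior L_c = 2.625 − 0.8125 = 1.8125, R_n = 36.563 kips/bolt. φR_n = 0.75 × (2×29.707 + 4×36.563) = 154.2 kips.
Tension rupture (net): A_n = (6.75 − 2×0.875)×0.3125 = 1.5625 in² (U = 1.0, A_e = A_n). φR_n = 0.75 × 65 × 1.5625 = 76.2 kips.
Governing: min(167.0, 154.2, 76.2) = 76.2 kips → net-section rupture.

76.2 kips (net-section rupture governs)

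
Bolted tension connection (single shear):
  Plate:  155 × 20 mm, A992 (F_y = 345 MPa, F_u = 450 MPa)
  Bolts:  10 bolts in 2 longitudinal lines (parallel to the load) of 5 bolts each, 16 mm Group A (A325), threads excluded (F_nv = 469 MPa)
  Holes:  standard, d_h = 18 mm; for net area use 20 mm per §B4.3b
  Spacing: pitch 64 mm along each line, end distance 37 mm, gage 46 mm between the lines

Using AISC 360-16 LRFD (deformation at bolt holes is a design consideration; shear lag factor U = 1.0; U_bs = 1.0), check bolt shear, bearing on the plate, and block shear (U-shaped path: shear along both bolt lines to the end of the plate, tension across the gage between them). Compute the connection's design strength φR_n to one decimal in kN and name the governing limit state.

Bolt shear: A_b = π(16)²/4 = 201.06 mm². φR_n = 0.75 × 469 × 201.06 × 10 × 1 = 707.2 kN.
Bearing (20 mm plate, F_u = 450 MPa): end bolts L_c = 37 − 18/2 = 28, R_n = min(1.2×28×20×450, 2.4×16×20×450) = 302.4 kN/bolt; interior L_c = 64 − 18 = 46, R_n = 345.6 kN/bolt. φR_n = 0.75 × (2×302.4 + 8×345.6) = 2527.2 kN.
Block shear: shear path 2×[37+4×64] = 2×293 mm, A_gv = 11720, A_nv = 2×(293 − 4.5×20)×20 = 8120 mm²; tension across gage: (46 − 1×20)×20 = 520 mm². R_n = min(0.6×450×8120, 0.6×345×11720) + 1.0×450×520 = min(2192.4, 2426) + 234 = 2426.4 kN. φR_n = 0.75 × 2426.4 = 1819.8 kN.
Governing: min(707.2, 2527.2, 1819.8) = 707.2 kN → bolt shear.

707.2 kN (bolt shear governs)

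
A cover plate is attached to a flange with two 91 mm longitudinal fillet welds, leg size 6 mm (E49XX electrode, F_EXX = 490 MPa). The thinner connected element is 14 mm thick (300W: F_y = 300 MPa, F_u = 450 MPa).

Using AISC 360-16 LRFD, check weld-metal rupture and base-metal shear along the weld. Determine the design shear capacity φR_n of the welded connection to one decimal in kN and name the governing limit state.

Weld metal: throat = 0.707×6 = 4.242 mm, L = 2×91 = 182 mm. φR_n = 0.75 × 0.6 × 490 × 4.242 × 182 = 170.2 kN.
Base metal shear (14 mm plate): yield φR_n = 1.0×0.6×300×14×182 = 458.6 kN; rupture φR_n = 0.75×0.6×450×14×182 = 516.0 kN; take 458.6 kN (yield).
Governing: min(170.2, 458.6) = 170.2 kN → weld metal.

170.2 kN (weld metal governs)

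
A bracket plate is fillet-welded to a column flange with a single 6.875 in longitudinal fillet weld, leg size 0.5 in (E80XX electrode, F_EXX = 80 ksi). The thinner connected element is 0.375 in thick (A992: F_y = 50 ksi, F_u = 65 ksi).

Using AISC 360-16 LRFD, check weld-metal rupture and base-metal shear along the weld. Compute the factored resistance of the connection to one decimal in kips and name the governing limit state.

75.4 kips (base-metal shear governs)

Weld metal: throat = 0.707×0.5 = 0.3535 in, L = 6.875 in. φR_n = 0.75 × 0.6 × 80 × 0.3535 × 6.875 = 87.5 kips.
Base metal shear (0.375 in plate): yield φR_n = 1.0×0.6×50×0.375×6.875 = 77.3 kips; rupture φR_n = 0.75×0.6×65×0.375×6.875 = 75.4 kips; take 75.4 kips (rupture).
Governing: min(87.5, 75.4) = 75.4 kips → base-metal shear.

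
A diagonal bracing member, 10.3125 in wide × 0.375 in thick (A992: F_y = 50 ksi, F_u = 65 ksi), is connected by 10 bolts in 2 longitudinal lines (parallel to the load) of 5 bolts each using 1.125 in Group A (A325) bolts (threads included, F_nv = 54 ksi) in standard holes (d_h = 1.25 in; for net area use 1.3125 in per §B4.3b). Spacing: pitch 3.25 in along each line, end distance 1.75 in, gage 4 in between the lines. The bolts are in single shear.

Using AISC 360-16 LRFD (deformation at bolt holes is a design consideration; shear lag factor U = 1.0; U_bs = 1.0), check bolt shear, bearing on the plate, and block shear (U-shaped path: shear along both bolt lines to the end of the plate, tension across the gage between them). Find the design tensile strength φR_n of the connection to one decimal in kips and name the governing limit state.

243.1 kips (block shear governs)

Bolt shear: A_b = π(1.125)²/4 = 0.99402 in². φR_n = 0.75 × 54 × 0.99402 × 10 × 1 = 402.6 kips.
Bearing (0.375 in plate, F_u = 65 ksi): end bolts L_c = 1.75 − 1.25/2 = 1.125, R_n = min(1.2×1.125×0.375×65, 2.4×1.125×0.375×65) = 32.906 kips/bolt; interior L_c = 3.25 − 1.25 = 2, R_n = 58.5 kips/bolt. φR_n = 0.75 × (2×32.906 + 8×58.5) = 400.4 kips.
Block shear: shear path 2×[1.75+4×3.25] = 2×14.75 in, A_gv = 11.063, A_nv = 2×(14.75 − 4.5×1.3125)×0.375 = 6.6328 in²; tension across gage: (4 − 1×1.3125)×0.375 = 1.0078 in². R_n = min(0.6×65×6.6328, 0.6×50×11.063) + 1.0×65×1.0078 = min(258.68, 331.89) + 65.507 = 324.19 kips. φR_n = 0.75 × 324.19 = 243.1 kips.
Governing: min(402.6, 400.4, 243.1) = 243.1 kips → block shear.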